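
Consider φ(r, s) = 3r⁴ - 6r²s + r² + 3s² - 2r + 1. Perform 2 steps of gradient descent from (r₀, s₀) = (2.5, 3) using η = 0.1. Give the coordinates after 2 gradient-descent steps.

(465.75565, 36.1815)

∇φ = (12r³ - 12rs + 2r - 2, -6r² + 6s)
Step 1: at (2.5, 3), ∇φ = (100.5, -19.5) → (2.5, 3) − 0.1·(100.5, -19.5) = (-7.55, 4.95)
Step 2: at (-7.55, 4.95), ∇φ = (-4733.0565, -312.315) → (-7.55, 4.95) − 0.1·(-4733.0565, -312.315) = (465.75565, 36.1815)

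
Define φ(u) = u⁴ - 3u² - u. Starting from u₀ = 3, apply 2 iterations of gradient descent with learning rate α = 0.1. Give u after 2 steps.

φ′(u) = 4u³ - 6u - 1
u₁ = 3 − 0.1·89 = -5.9
u₂ = -5.9 − 0.1·(-787.116) = 72.8116

72.8116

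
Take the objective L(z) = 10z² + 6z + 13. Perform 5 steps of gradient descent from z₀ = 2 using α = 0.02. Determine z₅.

L′(z) = 20z + 6
z₁ = 2 − 0.02·46 = 1.08
z₂ = 1.08 − 0.02·27.6 = 0.528
z₃ = 0.528 − 0.02·16.56 = 0.1968
z₄ = 0.1968 − 0.02·9.936 = -0.00192
z₅ = -0.00192 − 0.02·5.9616 = -0.121152

-0.121152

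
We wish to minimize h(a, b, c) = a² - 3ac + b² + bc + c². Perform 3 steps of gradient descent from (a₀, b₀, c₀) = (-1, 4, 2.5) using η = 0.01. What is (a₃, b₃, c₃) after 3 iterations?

∇h = (2a - 3c, 2b + c, -3a + b + 2c)
(a₁, b₁, c₁) = (-1, 4, 2.5) − 0.01·(-9.5, 10.5, 12) = (-0.905, 3.895, 2.38)
(a₂, b₂, c₂) = (-0.905, 3.895, 2.38) − 0.01·(-8.95, 10.17, 11.37) = (-0.8155, 3.7933, 2.2663)
(a₃, b₃, c₃) = (-0.8155, 3.7933, 2.2663) − 0.01·(-8.4299, 9.8529, 10.7724) = (-0.731201, 3.694771, 2.158576)

(-0.731201, 3.694771, 2.158576)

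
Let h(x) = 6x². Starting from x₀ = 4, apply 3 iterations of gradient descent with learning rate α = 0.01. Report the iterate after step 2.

h′(x) = 12x
Step 1: h′(4) = 48; x₁ = 4 − 0.01·48 = 3.52
Step 2: h′(3.52) = 42.24; x₂ = 3.52 − 0.01·42.24 = 3.0976

3.0976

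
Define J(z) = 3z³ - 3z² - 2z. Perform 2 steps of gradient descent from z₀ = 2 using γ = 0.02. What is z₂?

1.349152

J′(z) = 9z² - 6z - 2
Step 1: J′(2) = 22; z₁ = 2 − 0.02·22 = 1.56
Step 2: J′(1.56) = 10.5424; z₂ = 1.56 − 0.02·10.5424 = 1.349152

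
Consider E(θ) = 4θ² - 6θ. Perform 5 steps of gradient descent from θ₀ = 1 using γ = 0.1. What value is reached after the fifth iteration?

E′(θ) = 8θ - 6
Step 1: E′(1) = 2; θ₁ = 1 − 0.1·2 = 0.8
Step 2: E′(0.8) = 0.4; θ₂ = 0.8 − 0.1·0.4 = 0.76
Step 3: E′(0.76) = 0.08; θ₃ = 0.76 − 0.1·0.08 = 0.752
Step 4: E′(0.752) = 0.016; θ₄ = 0.752 − 0.1·0.016 = 0.7504
Step 5: E′(0.7504) = 0.0032; θ₅ = 0.7504 − 0.1·0.0032 = 0.75008

0.75008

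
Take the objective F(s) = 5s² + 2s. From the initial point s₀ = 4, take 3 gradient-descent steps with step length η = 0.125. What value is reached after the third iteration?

F′(s) = 10s + 2
Step 1: F′(4) = 42; s₁ = 4 − 0.125·42 = -1.25
Step 2: F′(-1.25) = -10.5; s₂ = -1.25 − 0.125·(-10.5) = 0.0625
Step 3: F′(0.0625) = 2.625; s₃ = 0.0625 − 0.125·2.625 = -0.265625

-0.265625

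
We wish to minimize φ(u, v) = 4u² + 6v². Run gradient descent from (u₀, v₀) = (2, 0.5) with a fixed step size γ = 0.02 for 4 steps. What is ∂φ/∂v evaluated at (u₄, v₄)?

∇φ = (8u, 12v)
(u₁, v₁) = (2, 0.5) − 0.02·(16, 6) = (1.68, 0.38)
(u₂, v₂) = (1.68, 0.38) − 0.02·(13.44, 4.56) = (1.4112, 0.2888)
(u₃, v₃) = (1.4112, 0.2888) − 0.02·(11.2896, 3.4656) = (1.185408, 0.219488)
(u₄, v₄) = (1.185408, 0.219488) − 0.02·(9.483264, 2.633856) = (0.99574272, 0.16681088)
∂φ/∂v at (0.99574272, 0.16681088) = 2.00173056

2.00173056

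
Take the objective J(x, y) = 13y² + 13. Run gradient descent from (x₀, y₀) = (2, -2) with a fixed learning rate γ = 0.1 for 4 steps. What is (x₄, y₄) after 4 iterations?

(2, -13.1072)

∇J = (0, 26y)
(x₁, y₁) = (2, -2) − 0.1·(0, -52) = (2, 3.2)
(x₂, y₂) = (2, 3.2) − 0.1·(0, 83.2) = (2, -5.12)
(x₃, y₃) = (2, -5.12) − 0.1·(0, -133.12) = (2, 8.192)
(x₄, y₄) = (2, 8.192) − 0.1·(0, 212.992) = (2, -13.1072)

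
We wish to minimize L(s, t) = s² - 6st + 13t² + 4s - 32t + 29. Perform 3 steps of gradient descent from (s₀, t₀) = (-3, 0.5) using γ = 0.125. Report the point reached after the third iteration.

∇L = (2s - 6t + 4, -6s + 26t - 32)
(s₁, t₁) = (-3, 0.5) − 0.125·(-5, -1) = (-2.375, 0.625)
(s₂, t₂) = (-2.375, 0.625) − 0.125·(-4.5, -1.5) = (-1.8125, 0.8125)
(s₃, t₃) = (-1.8125, 0.8125) − 0.125·(-4.5, 0) = (-1.25, 0.8125)

(-1.25, 0.8125)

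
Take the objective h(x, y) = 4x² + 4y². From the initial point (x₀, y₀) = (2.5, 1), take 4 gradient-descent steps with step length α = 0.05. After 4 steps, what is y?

0.1296

∇h = (8x, 8y)
(x₁, y₁) = (2.5, 1) − 0.05·(20, 8) = (1.5, 0.6)
(x₂, y₂) = (1.5, 0.6) − 0.05·(12, 4.8) = (0.9, 0.36)
(x₃, y₃) = (0.9, 0.36) − 0.05·(7.2, 2.88) = (0.54, 0.216)
(x₄, y₄) = (0.54, 0.216) − 0.05·(4.32, 1.728) = (0.324, 0.1296)
y = 0.1296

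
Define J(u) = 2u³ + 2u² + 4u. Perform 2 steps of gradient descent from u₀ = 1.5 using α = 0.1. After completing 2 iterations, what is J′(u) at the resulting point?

9.4559535

J′(u) = 6u² + 4u + 4
u₁ = 1.5 − 0.1·23.5 = -0.85
u₂ = -0.85 − 0.1·4.935 = -1.3435
J′(u) at (-1.3435) = 9.4559535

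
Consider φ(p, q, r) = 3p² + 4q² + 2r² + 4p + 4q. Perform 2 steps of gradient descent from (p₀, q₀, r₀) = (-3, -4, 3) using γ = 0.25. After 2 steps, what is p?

∇φ = (6p + 4, 8q + 4, 4r)
(p₁, q₁, r₁) = (-3, -4, 3) − 0.25·(-14, -28, 12) = (0.5, 3, 0)
(p₂, q₂, r₂) = (0.5, 3, 0) − 0.25·(7, 28, 0) = (-1.25, -4, 0)
p = -1.25

-1.25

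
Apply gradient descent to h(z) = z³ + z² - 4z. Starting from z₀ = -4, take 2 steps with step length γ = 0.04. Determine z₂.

-8.396032

h′(z) = 3z² + 2z - 4
Step 1: h′(-4) = 36; z₁ = -4 − 0.04·36 = -5.44
Step 2: h′(-5.44) = 73.9008; z₂ = -5.44 − 0.04·73.9008 = -8.396032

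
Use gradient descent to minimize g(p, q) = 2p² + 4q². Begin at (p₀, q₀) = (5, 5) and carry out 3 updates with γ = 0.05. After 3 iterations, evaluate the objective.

∇g = (4p, 8q)
Step 1: at (5, 5), ∇g = (20, 40) → (5, 5) − 0.05·(20, 40) = (4, 3)
Step 2: at (4, 3), ∇g = (16, 24) → (4, 3) − 0.05·(16, 24) = (3.2, 1.8)
Step 3: at (3.2, 1.8), ∇g = (12.8, 14.4) → (3.2, 1.8) − 0.05·(12.8, 14.4) = (2.56, 1.08)
g(2.56, 1.08) = 17.7728

17.7728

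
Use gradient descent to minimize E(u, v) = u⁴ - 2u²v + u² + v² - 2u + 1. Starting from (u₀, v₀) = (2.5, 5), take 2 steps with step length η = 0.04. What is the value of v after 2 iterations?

4.974752

∇E = (4u³ - 4uv + 2u - 2, -2u² + 2v)
(u₁, v₁) = (2.5, 5) − 0.04·(15.5, -2.5) = (1.88, 5.1)
(u₂, v₂) = (1.88, 5.1) − 0.04·(-10.013312, 3.1312) = (2.28053248, 4.974752)
v = 4.974752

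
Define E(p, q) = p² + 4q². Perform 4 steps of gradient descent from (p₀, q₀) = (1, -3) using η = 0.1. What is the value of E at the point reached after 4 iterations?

0.16786432

∇E = (2p, 8q)
Step 1: at (1, -3), ∇E = (2, -24) → (1, -3) − 0.1·(2, -24) = (0.8, -0.6)
Step 2: at (0.8, -0.6), ∇E = (1.6, -4.8) → (0.8, -0.6) − 0.1·(1.6, -4.8) = (0.64, -0.12)
Step 3: at (0.64, -0.12), ∇E = (1.28, -0.96) → (0.64, -0.12) − 0.1·(1.28, -0.96) = (0.512, -0.024)
Step 4: at (0.512, -0.024), ∇E = (1.024, -0.192) → (0.512, -0.024) − 0.1·(1.024, -0.192) = (0.4096, -0.0048)
E(0.4096, -0.0048) = 0.16786432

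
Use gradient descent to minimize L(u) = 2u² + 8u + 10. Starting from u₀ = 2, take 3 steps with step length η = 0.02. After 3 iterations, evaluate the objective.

21.403360043008

L′(u) = 4u + 8
u₁ = 2 − 0.02·16 = 1.68
u₂ = 1.68 − 0.02·14.72 = 1.3856
u₃ = 1.3856 − 0.02·13.5424 = 1.114752
L(1.114752) = 21.403360043008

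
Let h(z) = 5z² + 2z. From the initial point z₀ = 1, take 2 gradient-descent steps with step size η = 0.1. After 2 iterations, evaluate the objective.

h′(z) = 10z + 2
z₁ = 1 − 0.1·12 = -0.2
z₂ = -0.2 − 0.1·0 = -0.2
h(-0.2) = -0.2

-0.2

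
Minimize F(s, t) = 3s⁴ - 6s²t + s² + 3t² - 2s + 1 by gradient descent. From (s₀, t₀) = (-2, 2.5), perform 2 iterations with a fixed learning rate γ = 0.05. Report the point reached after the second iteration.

(0.3664, 2.068)

∇F = (12s³ - 12st + 2s - 2, -6s² + 6t)
(s₁, t₁) = (-2, 2.5) − 0.05·(-42, -9) = (0.1, 2.95)
(s₂, t₂) = (0.1, 2.95) − 0.05·(-5.328, 17.64) = (0.3664, 2.068)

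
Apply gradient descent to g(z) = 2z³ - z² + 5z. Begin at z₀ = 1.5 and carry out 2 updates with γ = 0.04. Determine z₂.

0.564544

g′(z) = 6z² - 2z + 5
Step 1: g′(1.5) = 15.5; z₁ = 1.5 − 0.04·15.5 = 0.88
Step 2: g′(0.88) = 7.8864; z₂ = 0.88 − 0.04·7.8864 = 0.564544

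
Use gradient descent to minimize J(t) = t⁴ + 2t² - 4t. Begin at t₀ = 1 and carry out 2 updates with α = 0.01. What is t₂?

0.92621056

J′(t) = 4t³ + 4t - 4
Step 1: J′(1) = 4; t₁ = 1 − 0.01·4 = 0.96
Step 2: J′(0.96) = 3.378944; t₂ = 0.96 − 0.01·3.378944 = 0.92621056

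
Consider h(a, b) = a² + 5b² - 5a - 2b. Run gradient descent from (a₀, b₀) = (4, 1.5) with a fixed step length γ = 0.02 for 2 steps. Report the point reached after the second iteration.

(3.8824, 1.032)

∇h = (2a - 5, 10b - 2)
Step 1: at (4, 1.5), ∇h = (3, 13) → (4, 1.5) − 0.02·(3, 13) = (3.94, 1.24)
Step 2: at (3.94, 1.24), ∇h = (2.88, 10.4) → (3.94, 1.24) − 0.02·(2.88, 10.4) = (3.8824, 1.032)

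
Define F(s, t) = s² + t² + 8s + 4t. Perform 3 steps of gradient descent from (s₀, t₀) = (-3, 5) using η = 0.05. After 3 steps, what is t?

∇F = (2s + 8, 2t + 4)
Step 1: at (-3, 5), ∇F = (2, 14) → (-3, 5) − 0.05·(2, 14) = (-3.1, 4.3)
Step 2: at (-3.1, 4.3), ∇F = (1.8, 12.6) → (-3.1, 4.3) − 0.05·(1.8, 12.6) = (-3.19, 3.67)
Step 3: at (-3.19, 3.67), ∇F = (1.62, 11.34) → (-3.19, 3.67) − 0.05·(1.62, 11.34) = (-3.271, 3.103)
t = 3.103

3.103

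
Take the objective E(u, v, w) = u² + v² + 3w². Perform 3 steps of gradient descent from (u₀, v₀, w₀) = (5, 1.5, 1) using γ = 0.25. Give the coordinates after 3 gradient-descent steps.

∇E = (2u, 2v, 6w)
(u₁, v₁, w₁) = (5, 1.5, 1) − 0.25·(10, 3, 6) = (2.5, 0.75, -0.5)
(u₂, v₂, w₂) = (2.5, 0.75, -0.5) − 0.25·(5, 1.5, -3) = (1.25, 0.375, 0.25)
(u₃, v₃, w₃) = (1.25, 0.375, 0.25) − 0.25·(2.5, 0.75, 1.5) = (0.625, 0.1875, -0.125)

(0.625, 0.1875, -0.125)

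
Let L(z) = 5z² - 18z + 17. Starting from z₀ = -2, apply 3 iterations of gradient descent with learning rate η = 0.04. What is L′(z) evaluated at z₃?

-8.208

L′(z) = 10z - 18
z₁ = -2 − 0.04·(-38) = -0.48
z₂ = -0.48 − 0.04·(-22.8) = 0.432
z₃ = 0.432 − 0.04·(-13.68) = 0.9792
L′(z) at (0.9792) = -8.208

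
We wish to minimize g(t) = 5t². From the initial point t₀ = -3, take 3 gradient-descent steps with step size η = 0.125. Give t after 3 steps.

g′(t) = 10t
t₁ = -3 − 0.125·(-30) = 0.75
t₂ = 0.75 − 0.125·7.5 = -0.1875
t₃ = -0.1875 − 0.125·(-1.875) = 0.046875

0.046875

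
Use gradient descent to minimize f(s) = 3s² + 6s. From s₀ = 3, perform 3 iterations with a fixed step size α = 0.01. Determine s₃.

f′(s) = 6s + 6
Step 1: f′(3) = 24; s₁ = 3 − 0.01·24 = 2.76
Step 2: f′(2.76) = 22.56; s₂ = 2.76 − 0.01·22.56 = 2.5344
Step 3: f′(2.5344) = 21.2064; s₃ = 2.5344 − 0.01·21.2064 = 2.322336

2.322336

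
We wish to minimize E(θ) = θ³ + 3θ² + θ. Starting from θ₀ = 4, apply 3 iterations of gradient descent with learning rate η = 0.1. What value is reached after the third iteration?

E′(θ) = 3θ² + 6θ + 1
θ₁ = 4 − 0.1·73 = -3.3
θ₂ = -3.3 − 0.1·13.87 = -4.687
θ₃ = -4.687 − 0.1·38.781907 = -8.5651907

-8.5651907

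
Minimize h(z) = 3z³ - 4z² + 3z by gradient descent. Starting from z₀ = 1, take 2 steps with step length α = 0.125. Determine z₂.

0.34375

h′(z) = 9z² - 8z + 3
z₁ = 1 − 0.125·4 = 0.5
z₂ = 0.5 − 0.125·1.25 = 0.34375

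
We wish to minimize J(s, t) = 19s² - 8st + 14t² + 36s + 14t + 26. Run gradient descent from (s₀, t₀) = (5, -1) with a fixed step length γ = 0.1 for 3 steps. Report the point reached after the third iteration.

∇J = (38s - 8t + 36, -8s + 28t + 14)
Step 1: at (5, -1), ∇J = (234, -54) → (5, -1) − 0.1·(234, -54) = (-18.4, 4.4)
Step 2: at (-18.4, 4.4), ∇J = (-698.4, 284.4) → (-18.4, 4.4) − 0.1·(-698.4, 284.4) = (51.44, -24.04)
Step 3: at (51.44, -24.04), ∇J = (2183.04, -1070.64) → (51.44, -24.04) − 0.1·(2183.04, -1070.64) = (-166.864, 83.024)

(-166.864, 83.024)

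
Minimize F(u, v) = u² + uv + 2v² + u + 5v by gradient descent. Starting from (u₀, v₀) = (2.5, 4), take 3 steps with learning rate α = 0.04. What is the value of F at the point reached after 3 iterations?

∇F = (2u + v + 1, u + 4v + 5)
(u₁, v₁) = (2.5, 4) − 0.04·(10, 23.5) = (2.1, 3.06)
(u₂, v₂) = (2.1, 3.06) − 0.04·(8.26, 19.34) = (1.7696, 2.2864)
(u₃, v₃) = (1.7696, 2.2864) − 0.04·(6.8256, 15.9152) = (1.496576, 1.649792)
F(1.496576, 1.649792) = 19.897942122496

19.897942122496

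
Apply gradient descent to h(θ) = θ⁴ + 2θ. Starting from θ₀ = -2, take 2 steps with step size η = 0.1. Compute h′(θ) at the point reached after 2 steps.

h′(θ) = 4θ³ + 2
Step 1: h′(-2) = -30; θ₁ = -2 − 0.1·(-30) = 1
Step 2: h′(1) = 6; θ₂ = 1 − 0.1·6 = 0.4
h′(θ) at (0.4) = 2.256

2.256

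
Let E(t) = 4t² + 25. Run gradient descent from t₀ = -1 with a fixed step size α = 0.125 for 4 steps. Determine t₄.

E′(t) = 8t
Step 1: E′(-1) = -8; t₁ = -1 − 0.125·(-8) = 0
Step 2: E′(0) = 0; t₂ = 0 − 0.125·0 = 0
Step 3: E′(0) = 0; t₃ = 0 − 0.125·0 = 0
Step 4: E′(0) = 0; t₄ = 0 − 0.125·0 = 0

0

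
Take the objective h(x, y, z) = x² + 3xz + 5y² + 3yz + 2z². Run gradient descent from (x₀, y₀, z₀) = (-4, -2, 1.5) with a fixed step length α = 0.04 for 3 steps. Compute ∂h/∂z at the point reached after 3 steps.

-3.994176

∇h = (2x + 3z, 10y + 3z, 3x + 3y + 4z)
Step 1: at (-4, -2, 1.5), ∇h = (-3.5, -15.5, -12) → (-4, -2, 1.5) − 0.04·(-3.5, -15.5, -12) = (-3.86, -1.38, 1.98)
Step 2: at (-3.86, -1.38, 1.98), ∇h = (-1.78, -7.86, -7.8) → (-3.86, -1.38, 1.98) − 0.04·(-1.78, -7.86, -7.8) = (-3.7888, -1.0656, 2.292)
Step 3: at (-3.7888, -1.0656, 2.292), ∇h = (-0.7016, -3.78, -5.3952) → (-3.7888, -1.0656, 2.292) − 0.04·(-0.7016, -3.78, -5.3952) = (-3.760736, -0.9144, 2.507808)
∂h/∂z at (-3.760736, -0.9144, 2.507808) = -3.994176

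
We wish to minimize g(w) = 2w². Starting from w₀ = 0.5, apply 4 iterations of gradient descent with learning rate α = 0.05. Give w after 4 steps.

0.2048

g′(w) = 4w
w₁ = 0.5 − 0.05·2 = 0.4
w₂ = 0.4 − 0.05·1.6 = 0.32
w₃ = 0.32 − 0.05·1.28 = 0.256
w₄ = 0.256 − 0.05·1.024 = 0.2048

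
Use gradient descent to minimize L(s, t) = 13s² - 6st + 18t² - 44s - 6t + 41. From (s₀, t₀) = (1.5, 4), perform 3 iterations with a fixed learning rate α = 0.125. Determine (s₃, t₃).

(74.8046875, -175.203125)

∇L = (26s - 6t - 44, -6s + 36t - 6)
Step 1: at (1.5, 4), ∇L = (-29, 129) → (1.5, 4) − 0.125·(-29, 129) = (5.125, -12.125)
Step 2: at (5.125, -12.125), ∇L = (162, -473.25) → (5.125, -12.125) − 0.125·(162, -473.25) = (-15.125, 47.03125)
Step 3: at (-15.125, 47.03125), ∇L = (-719.4375, 1777.875) → (-15.125, 47.03125) − 0.125·(-719.4375, 1777.875) = (74.8046875, -175.203125)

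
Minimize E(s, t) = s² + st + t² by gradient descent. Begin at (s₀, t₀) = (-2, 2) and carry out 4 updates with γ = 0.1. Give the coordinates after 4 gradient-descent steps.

∇E = (2s + t, s + 2t)
Step 1: at (-2, 2), ∇E = (-2, 2) → (-2, 2) − 0.1·(-2, 2) = (-1.8, 1.8)
Step 2: at (-1.8, 1.8), ∇E = (-1.8, 1.8) → (-1.8, 1.8) − 0.1·(-1.8, 1.8) = (-1.62, 1.62)
Step 3: at (-1.62, 1.62), ∇E = (-1.62, 1.62) → (-1.62, 1.62) − 0.1·(-1.62, 1.62) = (-1.458, 1.458)
Step 4: at (-1.458, 1.458), ∇E = (-1.458, 1.458) → (-1.458, 1.458) − 0.1·(-1.458, 1.458) = (-1.3122, 1.3122)

(-1.3122, 1.3122)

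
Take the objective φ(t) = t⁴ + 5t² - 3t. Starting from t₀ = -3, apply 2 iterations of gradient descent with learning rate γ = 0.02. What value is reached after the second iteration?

φ′(t) = 4t³ + 10t - 3
t₁ = -3 − 0.02·(-141) = -0.18
t₂ = -0.18 − 0.02·(-4.823328) = -0.08353344

-0.08353344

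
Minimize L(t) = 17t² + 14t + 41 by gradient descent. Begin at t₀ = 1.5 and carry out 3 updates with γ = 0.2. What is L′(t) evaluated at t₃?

L′(t) = 34t + 14
Step 1: L′(1.5) = 65; t₁ = 1.5 − 0.2·65 = -11.5
Step 2: L′(-11.5) = -377; t₂ = -11.5 − 0.2·(-377) = 63.9
Step 3: L′(63.9) = 2186.6; t₃ = 63.9 − 0.2·2186.6 = -373.42
L′(t) at (-373.42) = -12682.28

-12682.28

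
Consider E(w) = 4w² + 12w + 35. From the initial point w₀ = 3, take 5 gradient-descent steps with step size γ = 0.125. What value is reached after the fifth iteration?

-1.5

E′(w) = 8w + 12
w₁ = 3 − 0.125·36 = -1.5
w₂ = -1.5 − 0.125·0 = -1.5
w₃ = -1.5 − 0.125·0 = -1.5
w₄ = -1.5 − 0.125·0 = -1.5
w₅ = -1.5 − 0.125·0 = -1.5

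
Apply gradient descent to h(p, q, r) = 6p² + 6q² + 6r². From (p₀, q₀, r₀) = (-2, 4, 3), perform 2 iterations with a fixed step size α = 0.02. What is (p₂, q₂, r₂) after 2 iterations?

∇h = (12p, 12q, 12r)
Step 1: at (-2, 4, 3), ∇h = (-24, 48, 36) → (-2, 4, 3) − 0.02·(-24, 48, 36) = (-1.52, 3.04, 2.28)
Step 2: at (-1.52, 3.04, 2.28), ∇h = (-18.24, 36.48, 27.36) → (-1.52, 3.04, 2.28) − 0.02·(-18.24, 36.48, 27.36) = (-1.1552, 2.3104, 1.7328)

(-1.1552, 2.3104, 1.7328)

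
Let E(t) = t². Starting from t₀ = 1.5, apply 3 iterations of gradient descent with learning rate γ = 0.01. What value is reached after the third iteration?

1.411788

E′(t) = 2t
Step 1: E′(1.5) = 3; t₁ = 1.5 − 0.01·3 = 1.47
Step 2: E′(1.47) = 2.94; t₂ = 1.47 − 0.01·2.94 = 1.4406
Step 3: E′(1.4406) = 2.8812; t₃ = 1.4406 − 0.01·2.8812 = 1.411788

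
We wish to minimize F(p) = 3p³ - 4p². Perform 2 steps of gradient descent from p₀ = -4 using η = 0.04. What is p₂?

F′(p) = 9p² - 8p
Step 1: F′(-4) = 176; p₁ = -4 − 0.04·176 = -11.04
Step 2: F′(-11.04) = 1185.2544; p₂ = -11.04 − 0.04·1185.2544 = -58.450176

-58.450176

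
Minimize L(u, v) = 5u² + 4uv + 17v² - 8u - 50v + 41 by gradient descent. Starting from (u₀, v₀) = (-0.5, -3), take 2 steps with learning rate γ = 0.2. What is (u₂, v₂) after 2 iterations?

∇L = (10u + 4v - 8, 4u + 34v - 50)
(u₁, v₁) = (-0.5, -3) − 0.2·(-25, -154) = (4.5, 27.8)
(u₂, v₂) = (4.5, 27.8) − 0.2·(148.2, 913.2) = (-25.14, -154.84)

(-25.14, -154.84)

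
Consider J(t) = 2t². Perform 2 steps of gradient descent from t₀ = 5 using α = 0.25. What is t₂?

J′(t) = 4t
Step 1: J′(5) = 20; t₁ = 5 − 0.25·20 = 0
Step 2: J′(0) = 0; t₂ = 0 − 0.25·0 = 0

0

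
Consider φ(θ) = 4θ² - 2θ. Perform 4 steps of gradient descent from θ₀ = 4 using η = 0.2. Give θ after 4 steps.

φ′(θ) = 8θ - 2
Step 1: φ′(4) = 30; θ₁ = 4 − 0.2·30 = -2
Step 2: φ′(-2) = -18; θ₂ = -2 − 0.2·(-18) = 1.6
Step 3: φ′(1.6) = 10.8; θ₃ = 1.6 − 0.2·10.8 = -0.56
Step 4: φ′(-0.56) = -6.48; θ₄ = -0.56 − 0.2·(-6.48) = 0.736

0.736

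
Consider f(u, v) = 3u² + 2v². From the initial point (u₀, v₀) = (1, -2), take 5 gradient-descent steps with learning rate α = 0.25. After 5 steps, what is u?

∇f = (6u, 4v)
(u₁, v₁) = (1, -2) − 0.25·(6, -8) = (-0.5, 0)
(u₂, v₂) = (-0.5, 0) − 0.25·(-3, 0) = (0.25, 0)
(u₃, v₃) = (0.25, 0) − 0.25·(1.5, 0) = (-0.125, 0)
(u₄, v₄) = (-0.125, 0) − 0.25·(-0.75, 0) = (0.0625, 0)
(u₅, v₅) = (0.0625, 0) − 0.25·(0.375, 0) = (-0.03125, 0)
u = -0.03125

-0.03125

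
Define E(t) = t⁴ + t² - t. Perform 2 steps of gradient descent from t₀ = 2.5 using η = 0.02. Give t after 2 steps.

E′(t) = 4t³ + 2t - 1
Step 1: E′(2.5) = 66.5; t₁ = 2.5 − 0.02·66.5 = 1.17
Step 2: E′(1.17) = 7.746452; t₂ = 1.17 − 0.02·7.746452 = 1.01507096

1.01507096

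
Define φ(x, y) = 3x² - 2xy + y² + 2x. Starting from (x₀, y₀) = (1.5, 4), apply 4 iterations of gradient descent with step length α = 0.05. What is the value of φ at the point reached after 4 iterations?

∇φ = (6x - 2y + 2, -2x + 2y)
Step 1: at (1.5, 4), ∇φ = (3, 5) → (1.5, 4) − 0.05·(3, 5) = (1.35, 3.75)
Step 2: at (1.35, 3.75), ∇φ = (2.6, 4.8) → (1.35, 3.75) − 0.05·(2.6, 4.8) = (1.22, 3.51)
Step 3: at (1.22, 3.51), ∇φ = (2.3, 4.58) → (1.22, 3.51) − 0.05·(2.3, 4.58) = (1.105, 3.281)
Step 4: at (1.105, 3.281), ∇φ = (2.068, 4.352) → (1.105, 3.281) − 0.05·(2.068, 4.352) = (1.0016, 3.0634)
φ(1.0016, 3.0634) = 8.26062436

8.26062436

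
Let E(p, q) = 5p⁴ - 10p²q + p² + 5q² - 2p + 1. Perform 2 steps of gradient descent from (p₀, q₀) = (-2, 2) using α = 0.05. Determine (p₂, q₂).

(-3.097, 4.145)

∇E = (20p³ - 20pq + 2p - 2, -10p² + 10q)
Step 1: at (-2, 2), ∇E = (-86, -20) → (-2, 2) − 0.05·(-86, -20) = (2.3, 3)
Step 2: at (2.3, 3), ∇E = (107.94, -22.9) → (2.3, 3) − 0.05·(107.94, -22.9) = (-3.097, 4.145)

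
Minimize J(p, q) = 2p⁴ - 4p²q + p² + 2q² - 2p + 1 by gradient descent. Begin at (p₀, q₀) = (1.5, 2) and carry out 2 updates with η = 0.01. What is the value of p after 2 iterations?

∇J = (8p³ - 8pq + 2p - 2, -4p² + 4q)
Step 1: at (1.5, 2), ∇J = (4, -1) → (1.5, 2) − 0.01·(4, -1) = (1.46, 2.01)
Step 2: at (1.46, 2.01), ∇J = (2.340288, -0.4864) → (1.46, 2.01) − 0.01·(2.340288, -0.4864) = (1.43659712, 2.014864)
p = 1.43659712

1.43659712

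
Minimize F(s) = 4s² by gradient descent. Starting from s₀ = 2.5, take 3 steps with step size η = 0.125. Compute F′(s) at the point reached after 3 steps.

F′(s) = 8s
Step 1: F′(2.5) = 20; s₁ = 2.5 − 0.125·20 = 0
Step 2: F′(0) = 0; s₂ = 0 − 0.125·0 = 0
Step 3: F′(0) = 0; s₃ = 0 − 0.125·0 = 0
F′(s) at (0) = 0

0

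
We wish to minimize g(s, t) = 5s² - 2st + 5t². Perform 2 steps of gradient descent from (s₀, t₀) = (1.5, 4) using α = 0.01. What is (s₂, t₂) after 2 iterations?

(1.3596, 3.2956)

∇g = (10s - 2t, -2s + 10t)
Step 1: at (1.5, 4), ∇g = (7, 37) → (1.5, 4) − 0.01·(7, 37) = (1.43, 3.63)
Step 2: at (1.43, 3.63), ∇g = (7.04, 33.44) → (1.43, 3.63) − 0.01·(7.04, 33.44) = (1.3596, 3.2956)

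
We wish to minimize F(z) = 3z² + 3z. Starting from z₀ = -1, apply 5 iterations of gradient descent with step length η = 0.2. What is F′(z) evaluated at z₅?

0.00096

F′(z) = 6z + 3
z₁ = -1 − 0.2·(-3) = -0.4
z₂ = -0.4 − 0.2·0.6 = -0.52
z₃ = -0.52 − 0.2·(-0.12) = -0.496
z₄ = -0.496 − 0.2·0.024 = -0.5008
z₅ = -0.5008 − 0.2·(-0.0048) = -0.49984
F′(z) at (-0.49984) = 0.00096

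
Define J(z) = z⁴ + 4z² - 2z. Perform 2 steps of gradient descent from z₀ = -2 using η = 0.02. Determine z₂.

-0.72

J′(z) = 4z³ + 8z - 2
Step 1: J′(-2) = -50; z₁ = -2 − 0.02·(-50) = -1
Step 2: J′(-1) = -14; z₂ = -1 − 0.02·(-14) = -0.72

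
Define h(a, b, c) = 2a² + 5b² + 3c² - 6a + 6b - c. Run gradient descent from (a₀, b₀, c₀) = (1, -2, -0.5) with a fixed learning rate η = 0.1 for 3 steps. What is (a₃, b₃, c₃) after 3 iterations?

∇h = (4a - 6, 10b + 6, 6c - 1)
Step 1: at (1, -2, -0.5), ∇h = (-2, -14, -4) → (1, -2, -0.5) − 0.1·(-2, -14, -4) = (1.2, -0.6, -0.1)
Step 2: at (1.2, -0.6, -0.1), ∇h = (-1.2, 0, -1.6) → (1.2, -0.6, -0.1) − 0.1·(-1.2, 0, -1.6) = (1.32, -0.6, 0.06)
Step 3: at (1.32, -0.6, 0.06), ∇h = (-0.72, 0, -0.64) → (1.32, -0.6, 0.06) − 0.1·(-0.72, 0, -0.64) = (1.392, -0.6, 0.124)

(1.392, -0.6, 0.124)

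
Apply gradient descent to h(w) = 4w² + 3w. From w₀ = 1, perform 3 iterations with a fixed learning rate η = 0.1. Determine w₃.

-0.364

h′(w) = 8w + 3
w₁ = 1 − 0.1·11 = -0.1
w₂ = -0.1 − 0.1·2.2 = -0.32
w₃ = -0.32 − 0.1·0.44 = -0.364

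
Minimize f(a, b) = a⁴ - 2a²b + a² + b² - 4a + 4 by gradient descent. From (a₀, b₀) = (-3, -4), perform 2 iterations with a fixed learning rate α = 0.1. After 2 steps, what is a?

-1002.5184

∇f = (4a³ - 4ab + 2a - 4, -2a² + 2b)
Step 1: at (-3, -4), ∇f = (-166, -26) → (-3, -4) − 0.1·(-166, -26) = (13.6, -1.4)
Step 2: at (13.6, -1.4), ∇f = (10161.184, -372.72) → (13.6, -1.4) − 0.1·(10161.184, -372.72) = (-1002.5184, 35.872)
a = -1002.5184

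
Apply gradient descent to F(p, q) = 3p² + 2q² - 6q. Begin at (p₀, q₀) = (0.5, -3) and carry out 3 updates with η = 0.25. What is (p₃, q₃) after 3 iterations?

∇F = (6p, 4q - 6)
Step 1: at (0.5, -3), ∇F = (3, -18) → (0.5, -3) − 0.25·(3, -18) = (-0.25, 1.5)
Step 2: at (-0.25, 1.5), ∇F = (-1.5, 0) → (-0.25, 1.5) − 0.25·(-1.5, 0) = (0.125, 1.5)
Step 3: at (0.125, 1.5), ∇F = (0.75, 0) → (0.125, 1.5) − 0.25·(0.75, 0) = (-0.0625, 1.5)

(-0.0625, 1.5)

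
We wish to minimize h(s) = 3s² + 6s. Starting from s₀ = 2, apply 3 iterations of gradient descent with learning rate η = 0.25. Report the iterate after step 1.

-2.5

h′(s) = 6s + 6
s₁ = 2 − 0.25·18 = -2.5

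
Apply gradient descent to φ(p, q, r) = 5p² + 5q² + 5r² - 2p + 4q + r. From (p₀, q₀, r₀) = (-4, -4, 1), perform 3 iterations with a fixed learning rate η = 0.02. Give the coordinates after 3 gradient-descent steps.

(-1.9504, -2.2432, 0.4632)

∇φ = (10p - 2, 10q + 4, 10r + 1)
(p₁, q₁, r₁) = (-4, -4, 1) − 0.02·(-42, -36, 11) = (-3.16, -3.28, 0.78)
(p₂, q₂, r₂) = (-3.16, -3.28, 0.78) − 0.02·(-33.6, -28.8, 8.8) = (-2.488, -2.704, 0.604)
(p₃, q₃, r₃) = (-2.488, -2.704, 0.604) − 0.02·(-26.88, -23.04, 7.04) = (-1.9504, -2.2432, 0.4632)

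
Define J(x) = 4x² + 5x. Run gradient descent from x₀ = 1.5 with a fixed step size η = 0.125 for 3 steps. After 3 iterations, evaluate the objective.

-1.5625

J′(x) = 8x + 5
x₁ = 1.5 − 0.125·17 = -0.625
x₂ = -0.625 − 0.125·0 = -0.625
x₃ = -0.625 − 0.125·0 = -0.625
J(-0.625) = -1.5625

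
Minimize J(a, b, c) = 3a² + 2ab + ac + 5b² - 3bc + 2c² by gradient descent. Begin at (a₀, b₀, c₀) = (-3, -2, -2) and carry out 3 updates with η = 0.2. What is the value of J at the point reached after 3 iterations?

124.521856

∇J = (6a + 2b + c, 2a + 10b - 3c, a - 3b + 4c)
(a₁, b₁, c₁) = (-3, -2, -2) − 0.2·(-24, -20, -5) = (1.8, 2, -1)
(a₂, b₂, c₂) = (1.8, 2, -1) − 0.2·(13.8, 26.6, -8.2) = (-0.96, -3.32, 0.64)
(a₃, b₃, c₃) = (-0.96, -3.32, 0.64) − 0.2·(-11.76, -37.04, 11.56) = (1.392, 4.088, -1.672)
J(1.392, 4.088, -1.672) = 124.521856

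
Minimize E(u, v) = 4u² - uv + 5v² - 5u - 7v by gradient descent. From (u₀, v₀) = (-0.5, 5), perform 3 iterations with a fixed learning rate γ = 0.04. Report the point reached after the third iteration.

(0.541952, 1.637888)

∇E = (8u - v - 5, -u + 10v - 7)
Step 1: at (-0.5, 5), ∇E = (-14, 43.5) → (-0.5, 5) − 0.04·(-14, 43.5) = (0.06, 3.26)
Step 2: at (0.06, 3.26), ∇E = (-7.78, 25.54) → (0.06, 3.26) − 0.04·(-7.78, 25.54) = (0.3712, 2.2384)
Step 3: at (0.3712, 2.2384), ∇E = (-4.2688, 15.0128) → (0.3712, 2.2384) − 0.04·(-4.2688, 15.0128) = (0.541952, 1.637888)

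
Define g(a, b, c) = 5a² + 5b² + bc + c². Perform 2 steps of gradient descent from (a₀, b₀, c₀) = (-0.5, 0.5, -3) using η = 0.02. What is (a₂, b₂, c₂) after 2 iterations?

(-0.32, 0.4258, -2.7836)

∇g = (10a, 10b + c, b + 2c)
Step 1: at (-0.5, 0.5, -3), ∇g = (-5, 2, -5.5) → (-0.5, 0.5, -3) − 0.02·(-5, 2, -5.5) = (-0.4, 0.46, -2.89)
Step 2: at (-0.4, 0.46, -2.89), ∇g = (-4, 1.71, -5.32) → (-0.4, 0.46, -2.89) − 0.02·(-4, 1.71, -5.32) = (-0.32, 0.4258, -2.7836)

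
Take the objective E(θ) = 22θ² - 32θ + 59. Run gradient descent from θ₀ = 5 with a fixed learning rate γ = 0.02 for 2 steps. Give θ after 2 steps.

0.7888

E′(θ) = 44θ - 32
Step 1: E′(5) = 188; θ₁ = 5 − 0.02·188 = 1.24
Step 2: E′(1.24) = 22.56; θ₂ = 1.24 − 0.02·22.56 = 0.7888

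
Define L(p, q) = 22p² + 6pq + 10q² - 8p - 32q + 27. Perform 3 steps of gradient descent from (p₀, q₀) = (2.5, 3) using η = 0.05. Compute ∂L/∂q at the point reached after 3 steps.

∇L = (44p + 6q - 8, 6p + 20q - 32)
Step 1: at (2.5, 3), ∇L = (120, 43) → (2.5, 3) − 0.05·(120, 43) = (-3.5, 0.85)
Step 2: at (-3.5, 0.85), ∇L = (-156.9, -36) → (-3.5, 0.85) − 0.05·(-156.9, -36) = (4.345, 2.65)
Step 3: at (4.345, 2.65), ∇L = (199.08, 47.07) → (4.345, 2.65) − 0.05·(199.08, 47.07) = (-5.609, 0.2965)
∂L/∂q at (-5.609, 0.2965) = -59.724

-59.724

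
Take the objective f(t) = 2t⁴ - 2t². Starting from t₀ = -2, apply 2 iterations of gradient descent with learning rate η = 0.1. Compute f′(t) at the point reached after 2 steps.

-269076.583682113536

f′(t) = 8t³ - 4t
Step 1: f′(-2) = -56; t₁ = -2 − 0.1·(-56) = 3.6
Step 2: f′(3.6) = 358.848; t₂ = 3.6 − 0.1·358.848 = -32.2848
f′(t) at (-32.2848) = -269076.583682113536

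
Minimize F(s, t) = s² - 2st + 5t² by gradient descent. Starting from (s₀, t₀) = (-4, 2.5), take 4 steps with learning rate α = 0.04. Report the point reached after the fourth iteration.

(-2.5975808, -0.22043008)

∇F = (2s - 2t, -2s + 10t)
(s₁, t₁) = (-4, 2.5) − 0.04·(-13, 33) = (-3.48, 1.18)
(s₂, t₂) = (-3.48, 1.18) − 0.04·(-9.32, 18.76) = (-3.1072, 0.4296)
(s₃, t₃) = (-3.1072, 0.4296) − 0.04·(-7.0736, 10.5104) = (-2.824256, 0.009184)
(s₄, t₄) = (-2.824256, 0.009184) − 0.04·(-5.66688, 5.740352) = (-2.5975808, -0.22043008)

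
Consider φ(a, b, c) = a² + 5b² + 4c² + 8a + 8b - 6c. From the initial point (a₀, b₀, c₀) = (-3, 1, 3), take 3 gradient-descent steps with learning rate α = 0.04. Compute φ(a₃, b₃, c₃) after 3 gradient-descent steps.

-18.08575127552

∇φ = (2a + 8, 10b + 8, 8c - 6)
(a₁, b₁, c₁) = (-3, 1, 3) − 0.04·(2, 18, 18) = (-3.08, 0.28, 2.28)
(a₂, b₂, c₂) = (-3.08, 0.28, 2.28) − 0.04·(1.84, 10.8, 12.24) = (-3.1536, -0.152, 1.7904)
(a₃, b₃, c₃) = (-3.1536, -0.152, 1.7904) − 0.04·(1.6928, 6.48, 8.3232) = (-3.221312, -0.4112, 1.457472)
φ(-3.221312, -0.4112, 1.457472) = -18.08575127552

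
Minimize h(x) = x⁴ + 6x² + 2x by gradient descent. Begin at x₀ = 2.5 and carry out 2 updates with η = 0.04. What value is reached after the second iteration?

-0.41005568

h′(x) = 4x³ + 12x + 2
Step 1: h′(2.5) = 94.5; x₁ = 2.5 − 0.04·94.5 = -1.28
Step 2: h′(-1.28) = -21.748608; x₂ = -1.28 − 0.04·(-21.748608) = -0.41005568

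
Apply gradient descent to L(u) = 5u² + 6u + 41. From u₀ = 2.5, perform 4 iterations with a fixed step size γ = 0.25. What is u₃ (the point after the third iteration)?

-11.0625

L′(u) = 10u + 6
Step 1: L′(2.5) = 31; u₁ = 2.5 − 0.25·31 = -5.25
Step 2: L′(-5.25) = -46.5; u₂ = -5.25 − 0.25·(-46.5) = 6.375
Step 3: L′(6.375) = 69.75; u₃ = 6.375 − 0.25·69.75 = -11.0625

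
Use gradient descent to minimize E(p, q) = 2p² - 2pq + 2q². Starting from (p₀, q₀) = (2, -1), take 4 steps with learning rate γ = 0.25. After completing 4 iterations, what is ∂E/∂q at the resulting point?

∇E = (4p - 2q, -2p + 4q)
Step 1: at (2, -1), ∇E = (10, -8) → (2, -1) − 0.25·(10, -8) = (-0.5, 1)
Step 2: at (-0.5, 1), ∇E = (-4, 5) → (-0.5, 1) − 0.25·(-4, 5) = (0.5, -0.25)
Step 3: at (0.5, -0.25), ∇E = (2.5, -2) → (0.5, -0.25) − 0.25·(2.5, -2) = (-0.125, 0.25)
Step 4: at (-0.125, 0.25), ∇E = (-1, 1.25) → (-0.125, 0.25) − 0.25·(-1, 1.25) = (0.125, -0.0625)
∂E/∂q at (0.125, -0.0625) = -0.5

-0.5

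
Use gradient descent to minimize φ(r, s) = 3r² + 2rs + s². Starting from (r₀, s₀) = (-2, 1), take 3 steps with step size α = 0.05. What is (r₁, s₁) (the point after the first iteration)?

∇φ = (6r + 2s, 2r + 2s)
(r₁, s₁) = (-2, 1) − 0.05·(-10, -2) = (-1.5, 1.1)

(-1.5, 1.1)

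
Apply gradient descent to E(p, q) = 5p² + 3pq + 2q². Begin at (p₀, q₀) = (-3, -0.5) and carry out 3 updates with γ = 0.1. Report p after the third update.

∇E = (10p + 3q, 3p + 4q)
Step 1: at (-3, -0.5), ∇E = (-31.5, -11) → (-3, -0.5) − 0.1·(-31.5, -11) = (0.15, 0.6)
Step 2: at (0.15, 0.6), ∇E = (3.3, 2.85) → (0.15, 0.6) − 0.1·(3.3, 2.85) = (-0.18, 0.315)
Step 3: at (-0.18, 0.315), ∇E = (-0.855, 0.72) → (-0.18, 0.315) − 0.1·(-0.855, 0.72) = (-0.0945, 0.243)
p = -0.0945

-0.0945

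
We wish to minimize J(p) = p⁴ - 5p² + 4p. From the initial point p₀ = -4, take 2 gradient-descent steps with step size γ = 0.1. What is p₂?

J′(p) = 4p³ - 10p + 4
Step 1: J′(-4) = -212; p₁ = -4 − 0.1·(-212) = 17.2
Step 2: J′(17.2) = 20185.792; p₂ = 17.2 − 0.1·20185.792 = -2001.3792

-2001.3792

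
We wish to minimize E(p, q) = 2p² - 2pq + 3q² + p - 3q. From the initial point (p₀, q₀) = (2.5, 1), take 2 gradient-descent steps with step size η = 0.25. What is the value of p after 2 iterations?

∇E = (4p - 2q + 1, -2p + 6q - 3)
(p₁, q₁) = (2.5, 1) − 0.25·(9, -2) = (0.25, 1.5)
(p₂, q₂) = (0.25, 1.5) − 0.25·(-1, 5.5) = (0.5, 0.125)
p = 0.5

0.5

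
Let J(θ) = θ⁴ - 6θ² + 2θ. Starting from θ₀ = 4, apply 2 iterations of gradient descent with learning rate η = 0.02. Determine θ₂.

J′(θ) = 4θ³ - 12θ + 2
θ₁ = 4 − 0.02·210 = -0.2
θ₂ = -0.2 − 0.02·4.368 = -0.28736

-0.28736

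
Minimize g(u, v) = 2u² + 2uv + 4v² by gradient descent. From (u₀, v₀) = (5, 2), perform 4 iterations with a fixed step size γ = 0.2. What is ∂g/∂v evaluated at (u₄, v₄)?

10.4608

∇g = (4u + 2v, 2u + 8v)
(u₁, v₁) = (5, 2) − 0.2·(24, 26) = (0.2, -3.2)
(u₂, v₂) = (0.2, -3.2) − 0.2·(-5.6, -25.2) = (1.32, 1.84)
(u₃, v₃) = (1.32, 1.84) − 0.2·(8.96, 17.36) = (-0.472, -1.632)
(u₄, v₄) = (-0.472, -1.632) − 0.2·(-5.152, -14) = (0.5584, 1.168)
∂g/∂v at (0.5584, 1.168) = 10.4608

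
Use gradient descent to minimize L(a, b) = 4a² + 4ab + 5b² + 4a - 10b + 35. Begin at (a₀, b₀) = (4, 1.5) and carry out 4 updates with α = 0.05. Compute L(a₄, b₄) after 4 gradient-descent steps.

29.4760937725

∇L = (8a + 4b + 4, 4a + 10b - 10)
Step 1: at (4, 1.5), ∇L = (42, 21) → (4, 1.5) − 0.05·(42, 21) = (1.9, 0.45)
Step 2: at (1.9, 0.45), ∇L = (21, 2.1) → (1.9, 0.45) − 0.05·(21, 2.1) = (0.85, 0.345)
Step 3: at (0.85, 0.345), ∇L = (12.18, -3.15) → (0.85, 0.345) − 0.05·(12.18, -3.15) = (0.241, 0.5025)
Step 4: at (0.241, 0.5025), ∇L = (7.938, -4.011) → (0.241, 0.5025) − 0.05·(7.938, -4.011) = (-0.1559, 0.70305)
L(-0.1559, 0.70305) = 29.4760937725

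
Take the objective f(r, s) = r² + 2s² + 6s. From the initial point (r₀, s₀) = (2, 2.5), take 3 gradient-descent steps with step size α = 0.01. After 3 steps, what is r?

1.882384

∇f = (2r, 4s + 6)
(r₁, s₁) = (2, 2.5) − 0.01·(4, 16) = (1.96, 2.34)
(r₂, s₂) = (1.96, 2.34) − 0.01·(3.92, 15.36) = (1.9208, 2.1864)
(r₃, s₃) = (1.9208, 2.1864) − 0.01·(3.8416, 14.7456) = (1.882384, 2.038944)
r = 1.882384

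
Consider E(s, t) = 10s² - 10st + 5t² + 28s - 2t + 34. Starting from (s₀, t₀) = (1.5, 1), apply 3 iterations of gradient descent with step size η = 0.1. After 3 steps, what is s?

∇E = (20s - 10t + 28, -10s + 10t - 2)
(s₁, t₁) = (1.5, 1) − 0.1·(48, -7) = (-3.3, 1.7)
(s₂, t₂) = (-3.3, 1.7) − 0.1·(-55, 48) = (2.2, -3.1)
(s₃, t₃) = (2.2, -3.1) − 0.1·(103, -55) = (-8.1, 2.4)
s = -8.1

-8.1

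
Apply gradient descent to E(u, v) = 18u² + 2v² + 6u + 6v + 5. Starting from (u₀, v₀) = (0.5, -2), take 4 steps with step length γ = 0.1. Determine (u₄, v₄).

(30.2984, -1.5648)

∇E = (36u + 6, 4v + 6)
(u₁, v₁) = (0.5, -2) − 0.1·(24, -2) = (-1.9, -1.8)
(u₂, v₂) = (-1.9, -1.8) − 0.1·(-62.4, -1.2) = (4.34, -1.68)
(u₃, v₃) = (4.34, -1.68) − 0.1·(162.24, -0.72) = (-11.884, -1.608)
(u₄, v₄) = (-11.884, -1.608) − 0.1·(-421.824, -0.432) = (30.2984, -1.5648)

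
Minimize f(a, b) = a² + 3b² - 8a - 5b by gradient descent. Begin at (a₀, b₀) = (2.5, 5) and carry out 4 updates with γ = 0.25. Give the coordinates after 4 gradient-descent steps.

∇f = (2a - 8, 6b - 5)
(a₁, b₁) = (2.5, 5) − 0.25·(-3, 25) = (3.25, -1.25)
(a₂, b₂) = (3.25, -1.25) − 0.25·(-1.5, -12.5) = (3.625, 1.875)
(a₃, b₃) = (3.625, 1.875) − 0.25·(-0.75, 6.25) = (3.8125, 0.3125)
(a₄, b₄) = (3.8125, 0.3125) − 0.25·(-0.375, -3.125) = (3.90625, 1.09375)

(3.90625, 1.09375)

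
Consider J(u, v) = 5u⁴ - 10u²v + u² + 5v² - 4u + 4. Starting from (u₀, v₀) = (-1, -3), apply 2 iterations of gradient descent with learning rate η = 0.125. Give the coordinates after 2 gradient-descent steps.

(-2260.5859375, 118.328125)

∇J = (20u³ - 20uv + 2u - 4, -10u² + 10v)
(u₁, v₁) = (-1, -3) − 0.125·(-86, -40) = (9.75, 2)
(u₂, v₂) = (9.75, 2) − 0.125·(18162.6875, -930.625) = (-2260.5859375, 118.328125)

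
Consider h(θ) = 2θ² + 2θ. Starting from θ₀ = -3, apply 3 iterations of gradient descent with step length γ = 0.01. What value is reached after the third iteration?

h′(θ) = 4θ + 2
θ₁ = -3 − 0.01·(-10) = -2.9
θ₂ = -2.9 − 0.01·(-9.6) = -2.804
θ₃ = -2.804 − 0.01·(-9.216) = -2.71184

-2.71184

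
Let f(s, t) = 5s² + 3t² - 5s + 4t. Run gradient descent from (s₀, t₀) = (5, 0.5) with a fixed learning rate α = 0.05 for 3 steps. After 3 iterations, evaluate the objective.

∇f = (10s - 5, 6t + 4)
(s₁, t₁) = (5, 0.5) − 0.05·(45, 7) = (2.75, 0.15)
(s₂, t₂) = (2.75, 0.15) − 0.05·(22.5, 4.9) = (1.625, -0.095)
(s₃, t₃) = (1.625, -0.095) − 0.05·(11.25, 3.43) = (1.0625, -0.2665)
f(1.0625, -0.2665) = -0.520902

-0.520902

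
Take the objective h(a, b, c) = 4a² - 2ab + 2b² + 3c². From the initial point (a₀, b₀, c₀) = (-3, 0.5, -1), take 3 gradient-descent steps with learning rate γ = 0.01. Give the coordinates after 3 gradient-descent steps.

∇h = (8a - 2b, -2a + 4b, 6c)
(a₁, b₁, c₁) = (-3, 0.5, -1) − 0.01·(-25, 8, -6) = (-2.75, 0.42, -0.94)
(a₂, b₂, c₂) = (-2.75, 0.42, -0.94) − 0.01·(-22.84, 7.18, -5.64) = (-2.5216, 0.3482, -0.8836)
(a₃, b₃, c₃) = (-2.5216, 0.3482, -0.8836) − 0.01·(-20.8692, 6.436, -5.3016) = (-2.312908, 0.28384, -0.830584)

(-2.312908, 0.28384, -0.830584)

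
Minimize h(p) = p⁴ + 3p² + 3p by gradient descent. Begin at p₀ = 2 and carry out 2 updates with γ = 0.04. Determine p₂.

-0.02907648

h′(p) = 4p³ + 6p + 3
p₁ = 2 − 0.04·47 = 0.12
p₂ = 0.12 − 0.04·3.726912 = -0.02907648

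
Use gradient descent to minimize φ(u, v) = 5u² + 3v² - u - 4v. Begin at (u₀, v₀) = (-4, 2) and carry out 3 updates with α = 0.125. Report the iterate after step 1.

(1.125, 1)

∇φ = (10u - 1, 6v - 4)
(u₁, v₁) = (-4, 2) − 0.125·(-41, 8) = (1.125, 1)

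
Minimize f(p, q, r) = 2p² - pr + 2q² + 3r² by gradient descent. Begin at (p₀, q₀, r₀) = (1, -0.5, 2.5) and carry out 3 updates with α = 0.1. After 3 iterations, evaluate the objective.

0.4902165

∇f = (4p - r, 4q, -p + 6r)
Step 1: at (1, -0.5, 2.5), ∇f = (1.5, -2, 14) → (1, -0.5, 2.5) − 0.1·(1.5, -2, 14) = (0.85, -0.3, 1.1)
Step 2: at (0.85, -0.3, 1.1), ∇f = (2.3, -1.2, 5.75) → (0.85, -0.3, 1.1) − 0.1·(2.3, -1.2, 5.75) = (0.62, -0.18, 0.525)
Step 3: at (0.62, -0.18, 0.525), ∇f = (1.955, -0.72, 2.53) → (0.62, -0.18, 0.525) − 0.1·(1.955, -0.72, 2.53) = (0.4245, -0.108, 0.272)
f(0.4245, -0.108, 0.272) = 0.4902165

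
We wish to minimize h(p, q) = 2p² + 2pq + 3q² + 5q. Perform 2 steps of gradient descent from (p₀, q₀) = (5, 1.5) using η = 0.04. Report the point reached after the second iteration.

∇h = (4p + 2q, 2p + 6q + 5)
Step 1: at (5, 1.5), ∇h = (23, 24) → (5, 1.5) − 0.04·(23, 24) = (4.08, 0.54)
Step 2: at (4.08, 0.54), ∇h = (17.4, 16.4) → (4.08, 0.54) − 0.04·(17.4, 16.4) = (3.384, -0.116)

(3.384, -0.116)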